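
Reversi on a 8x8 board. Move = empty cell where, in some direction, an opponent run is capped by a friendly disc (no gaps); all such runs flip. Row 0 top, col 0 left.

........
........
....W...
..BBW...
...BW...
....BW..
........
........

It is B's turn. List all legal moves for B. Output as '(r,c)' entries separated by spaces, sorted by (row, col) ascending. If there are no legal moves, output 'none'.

(1,3): no bracket -> illegal
(1,4): flips 3 -> legal
(1,5): flips 1 -> legal
(2,3): no bracket -> illegal
(2,5): flips 1 -> legal
(3,5): flips 1 -> legal
(4,5): flips 1 -> legal
(4,6): no bracket -> illegal
(5,3): no bracket -> illegal
(5,6): flips 1 -> legal
(6,4): no bracket -> illegal
(6,5): no bracket -> illegal
(6,6): flips 2 -> legal

Answer: (1,4) (1,5) (2,5) (3,5) (4,5) (5,6) (6,6)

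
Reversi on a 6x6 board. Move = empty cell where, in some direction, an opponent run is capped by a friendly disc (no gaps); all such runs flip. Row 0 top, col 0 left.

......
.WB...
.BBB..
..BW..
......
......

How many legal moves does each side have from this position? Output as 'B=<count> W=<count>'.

-- B to move --
(0,0): flips 1 -> legal
(0,1): flips 1 -> legal
(0,2): no bracket -> illegal
(1,0): flips 1 -> legal
(2,0): no bracket -> illegal
(2,4): no bracket -> illegal
(3,4): flips 1 -> legal
(4,2): no bracket -> illegal
(4,3): flips 1 -> legal
(4,4): flips 1 -> legal
B mobility = 6
-- W to move --
(0,1): no bracket -> illegal
(0,2): no bracket -> illegal
(0,3): no bracket -> illegal
(1,0): no bracket -> illegal
(1,3): flips 2 -> legal
(1,4): no bracket -> illegal
(2,0): no bracket -> illegal
(2,4): no bracket -> illegal
(3,0): no bracket -> illegal
(3,1): flips 2 -> legal
(3,4): no bracket -> illegal
(4,1): no bracket -> illegal
(4,2): no bracket -> illegal
(4,3): no bracket -> illegal
W mobility = 2

Answer: B=6 W=2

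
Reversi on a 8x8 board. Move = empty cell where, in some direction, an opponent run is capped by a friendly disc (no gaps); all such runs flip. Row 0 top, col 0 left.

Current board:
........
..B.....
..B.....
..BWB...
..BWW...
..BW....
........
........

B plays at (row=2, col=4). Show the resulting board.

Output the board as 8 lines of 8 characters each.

Place B at (2,4); scan 8 dirs for brackets.
Dir NW: first cell '.' (not opp) -> no flip
Dir N: first cell '.' (not opp) -> no flip
Dir NE: first cell '.' (not opp) -> no flip
Dir W: first cell '.' (not opp) -> no flip
Dir E: first cell '.' (not opp) -> no flip
Dir SW: opp run (3,3) capped by B -> flip
Dir S: first cell 'B' (not opp) -> no flip
Dir SE: first cell '.' (not opp) -> no flip
All flips: (3,3)

Answer: ........
..B.....
..B.B...
..BBB...
..BWW...
..BW....
........
........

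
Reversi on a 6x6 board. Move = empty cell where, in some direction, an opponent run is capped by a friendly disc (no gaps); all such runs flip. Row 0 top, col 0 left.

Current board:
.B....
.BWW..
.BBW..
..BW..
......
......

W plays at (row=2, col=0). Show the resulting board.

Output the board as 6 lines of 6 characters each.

Place W at (2,0); scan 8 dirs for brackets.
Dir NW: edge -> no flip
Dir N: first cell '.' (not opp) -> no flip
Dir NE: opp run (1,1), next='.' -> no flip
Dir W: edge -> no flip
Dir E: opp run (2,1) (2,2) capped by W -> flip
Dir SW: edge -> no flip
Dir S: first cell '.' (not opp) -> no flip
Dir SE: first cell '.' (not opp) -> no flip
All flips: (2,1) (2,2)

Answer: .B....
.BWW..
WWWW..
..BW..
......
......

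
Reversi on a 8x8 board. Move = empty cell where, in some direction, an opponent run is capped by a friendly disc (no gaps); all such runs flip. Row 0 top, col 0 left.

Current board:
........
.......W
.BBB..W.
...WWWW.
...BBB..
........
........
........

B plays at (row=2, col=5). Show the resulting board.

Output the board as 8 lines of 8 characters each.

Place B at (2,5); scan 8 dirs for brackets.
Dir NW: first cell '.' (not opp) -> no flip
Dir N: first cell '.' (not opp) -> no flip
Dir NE: first cell '.' (not opp) -> no flip
Dir W: first cell '.' (not opp) -> no flip
Dir E: opp run (2,6), next='.' -> no flip
Dir SW: opp run (3,4) capped by B -> flip
Dir S: opp run (3,5) capped by B -> flip
Dir SE: opp run (3,6), next='.' -> no flip
All flips: (3,4) (3,5)

Answer: ........
.......W
.BBB.BW.
...WBBW.
...BBB..
........
........
........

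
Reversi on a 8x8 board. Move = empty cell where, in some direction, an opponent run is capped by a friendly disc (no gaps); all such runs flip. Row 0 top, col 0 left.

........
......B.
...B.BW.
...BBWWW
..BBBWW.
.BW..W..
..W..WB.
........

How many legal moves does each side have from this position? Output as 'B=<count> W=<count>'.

Answer: B=10 W=14

Derivation:
-- B to move --
(1,5): no bracket -> illegal
(1,7): flips 2 -> legal
(2,4): no bracket -> illegal
(2,7): flips 1 -> legal
(4,1): no bracket -> illegal
(4,7): flips 3 -> legal
(5,3): flips 1 -> legal
(5,4): no bracket -> illegal
(5,6): flips 4 -> legal
(5,7): no bracket -> illegal
(6,1): flips 1 -> legal
(6,3): no bracket -> illegal
(6,4): flips 1 -> legal
(7,1): no bracket -> illegal
(7,2): flips 2 -> legal
(7,3): flips 1 -> legal
(7,4): no bracket -> illegal
(7,5): flips 4 -> legal
(7,6): no bracket -> illegal
B mobility = 10
-- W to move --
(0,5): no bracket -> illegal
(0,6): flips 1 -> legal
(0,7): flips 4 -> legal
(1,2): flips 2 -> legal
(1,3): no bracket -> illegal
(1,4): flips 1 -> legal
(1,5): flips 1 -> legal
(1,7): no bracket -> illegal
(2,2): flips 2 -> legal
(2,4): flips 1 -> legal
(2,7): no bracket -> illegal
(3,1): no bracket -> illegal
(3,2): flips 3 -> legal
(4,0): flips 1 -> legal
(4,1): flips 3 -> legal
(5,0): flips 1 -> legal
(5,3): flips 1 -> legal
(5,4): no bracket -> illegal
(5,6): no bracket -> illegal
(5,7): no bracket -> illegal
(6,0): no bracket -> illegal
(6,1): no bracket -> illegal
(6,7): flips 1 -> legal
(7,5): no bracket -> illegal
(7,6): no bracket -> illegal
(7,7): flips 1 -> legal
W mobility = 14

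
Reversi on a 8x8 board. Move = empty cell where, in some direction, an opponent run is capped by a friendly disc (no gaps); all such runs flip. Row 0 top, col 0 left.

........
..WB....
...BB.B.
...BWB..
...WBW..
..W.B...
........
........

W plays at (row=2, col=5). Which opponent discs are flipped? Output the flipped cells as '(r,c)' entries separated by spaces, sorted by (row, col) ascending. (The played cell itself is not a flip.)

Dir NW: first cell '.' (not opp) -> no flip
Dir N: first cell '.' (not opp) -> no flip
Dir NE: first cell '.' (not opp) -> no flip
Dir W: opp run (2,4) (2,3), next='.' -> no flip
Dir E: opp run (2,6), next='.' -> no flip
Dir SW: first cell 'W' (not opp) -> no flip
Dir S: opp run (3,5) capped by W -> flip
Dir SE: first cell '.' (not opp) -> no flip

Answer: (3,5)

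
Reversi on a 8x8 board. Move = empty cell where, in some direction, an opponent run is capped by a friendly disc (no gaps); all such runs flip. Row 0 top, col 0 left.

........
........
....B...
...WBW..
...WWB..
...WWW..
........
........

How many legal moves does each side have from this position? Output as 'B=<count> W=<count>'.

-- B to move --
(2,2): no bracket -> illegal
(2,3): no bracket -> illegal
(2,5): flips 1 -> legal
(2,6): no bracket -> illegal
(3,2): flips 1 -> legal
(3,6): flips 1 -> legal
(4,2): flips 3 -> legal
(4,6): flips 1 -> legal
(5,2): flips 1 -> legal
(5,6): no bracket -> illegal
(6,2): no bracket -> illegal
(6,3): flips 1 -> legal
(6,4): flips 2 -> legal
(6,5): flips 1 -> legal
(6,6): no bracket -> illegal
B mobility = 9
-- W to move --
(1,3): flips 1 -> legal
(1,4): flips 2 -> legal
(1,5): flips 1 -> legal
(2,3): no bracket -> illegal
(2,5): flips 1 -> legal
(3,6): flips 1 -> legal
(4,6): flips 1 -> legal
(5,6): no bracket -> illegal
W mobility = 6

Answer: B=9 W=6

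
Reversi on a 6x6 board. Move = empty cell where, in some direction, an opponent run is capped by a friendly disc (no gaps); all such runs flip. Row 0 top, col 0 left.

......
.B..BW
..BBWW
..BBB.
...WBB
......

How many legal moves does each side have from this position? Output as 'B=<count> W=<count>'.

Answer: B=4 W=6

Derivation:
-- B to move --
(0,4): no bracket -> illegal
(0,5): no bracket -> illegal
(1,3): no bracket -> illegal
(3,5): no bracket -> illegal
(4,2): flips 1 -> legal
(5,2): flips 1 -> legal
(5,3): flips 1 -> legal
(5,4): flips 1 -> legal
B mobility = 4
-- W to move --
(0,0): no bracket -> illegal
(0,1): no bracket -> illegal
(0,2): no bracket -> illegal
(0,3): flips 1 -> legal
(0,4): flips 1 -> legal
(0,5): no bracket -> illegal
(1,0): no bracket -> illegal
(1,2): no bracket -> illegal
(1,3): flips 3 -> legal
(2,0): no bracket -> illegal
(2,1): flips 3 -> legal
(3,1): no bracket -> illegal
(3,5): no bracket -> illegal
(4,1): no bracket -> illegal
(4,2): flips 1 -> legal
(5,3): no bracket -> illegal
(5,4): flips 2 -> legal
(5,5): no bracket -> illegal
W mobility = 6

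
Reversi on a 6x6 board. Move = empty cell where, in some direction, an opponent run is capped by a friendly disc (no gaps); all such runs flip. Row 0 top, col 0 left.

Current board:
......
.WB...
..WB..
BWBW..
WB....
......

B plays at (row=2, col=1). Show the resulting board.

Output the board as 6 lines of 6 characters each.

Place B at (2,1); scan 8 dirs for brackets.
Dir NW: first cell '.' (not opp) -> no flip
Dir N: opp run (1,1), next='.' -> no flip
Dir NE: first cell 'B' (not opp) -> no flip
Dir W: first cell '.' (not opp) -> no flip
Dir E: opp run (2,2) capped by B -> flip
Dir SW: first cell 'B' (not opp) -> no flip
Dir S: opp run (3,1) capped by B -> flip
Dir SE: first cell 'B' (not opp) -> no flip
All flips: (2,2) (3,1)

Answer: ......
.WB...
.BBB..
BBBW..
WB....
......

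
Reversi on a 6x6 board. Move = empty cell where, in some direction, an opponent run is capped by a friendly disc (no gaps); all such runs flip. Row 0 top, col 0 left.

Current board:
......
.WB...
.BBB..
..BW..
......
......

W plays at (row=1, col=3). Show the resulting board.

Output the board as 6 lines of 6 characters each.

Place W at (1,3); scan 8 dirs for brackets.
Dir NW: first cell '.' (not opp) -> no flip
Dir N: first cell '.' (not opp) -> no flip
Dir NE: first cell '.' (not opp) -> no flip
Dir W: opp run (1,2) capped by W -> flip
Dir E: first cell '.' (not opp) -> no flip
Dir SW: opp run (2,2), next='.' -> no flip
Dir S: opp run (2,3) capped by W -> flip
Dir SE: first cell '.' (not opp) -> no flip
All flips: (1,2) (2,3)

Answer: ......
.WWW..
.BBW..
..BW..
......
......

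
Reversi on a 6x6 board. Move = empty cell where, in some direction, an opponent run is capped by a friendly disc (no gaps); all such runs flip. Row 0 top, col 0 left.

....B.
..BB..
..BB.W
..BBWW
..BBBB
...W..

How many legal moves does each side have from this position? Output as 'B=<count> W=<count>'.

-- B to move --
(1,4): no bracket -> illegal
(1,5): flips 2 -> legal
(2,4): flips 1 -> legal
(5,2): no bracket -> illegal
(5,4): no bracket -> illegal
B mobility = 2
-- W to move --
(0,1): flips 2 -> legal
(0,2): no bracket -> illegal
(0,3): flips 4 -> legal
(0,5): no bracket -> illegal
(1,1): no bracket -> illegal
(1,4): no bracket -> illegal
(1,5): no bracket -> illegal
(2,1): no bracket -> illegal
(2,4): no bracket -> illegal
(3,1): flips 3 -> legal
(4,1): no bracket -> illegal
(5,1): no bracket -> illegal
(5,2): flips 1 -> legal
(5,4): flips 1 -> legal
(5,5): flips 1 -> legal
W mobility = 6

Answer: B=2 W=6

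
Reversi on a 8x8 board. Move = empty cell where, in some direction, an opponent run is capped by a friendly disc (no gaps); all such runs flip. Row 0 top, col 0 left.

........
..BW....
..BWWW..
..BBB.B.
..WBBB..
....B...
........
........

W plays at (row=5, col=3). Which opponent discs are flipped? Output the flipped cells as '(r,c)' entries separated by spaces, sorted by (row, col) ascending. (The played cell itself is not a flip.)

Dir NW: first cell 'W' (not opp) -> no flip
Dir N: opp run (4,3) (3,3) capped by W -> flip
Dir NE: opp run (4,4), next='.' -> no flip
Dir W: first cell '.' (not opp) -> no flip
Dir E: opp run (5,4), next='.' -> no flip
Dir SW: first cell '.' (not opp) -> no flip
Dir S: first cell '.' (not opp) -> no flip
Dir SE: first cell '.' (not opp) -> no flip

Answer: (3,3) (4,3)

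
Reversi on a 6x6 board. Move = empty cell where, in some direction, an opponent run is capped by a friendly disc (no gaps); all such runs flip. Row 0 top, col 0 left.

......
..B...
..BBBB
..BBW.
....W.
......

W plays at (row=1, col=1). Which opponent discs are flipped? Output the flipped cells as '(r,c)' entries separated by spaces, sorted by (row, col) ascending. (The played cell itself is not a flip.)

Dir NW: first cell '.' (not opp) -> no flip
Dir N: first cell '.' (not opp) -> no flip
Dir NE: first cell '.' (not opp) -> no flip
Dir W: first cell '.' (not opp) -> no flip
Dir E: opp run (1,2), next='.' -> no flip
Dir SW: first cell '.' (not opp) -> no flip
Dir S: first cell '.' (not opp) -> no flip
Dir SE: opp run (2,2) (3,3) capped by W -> flip

Answer: (2,2) (3,3)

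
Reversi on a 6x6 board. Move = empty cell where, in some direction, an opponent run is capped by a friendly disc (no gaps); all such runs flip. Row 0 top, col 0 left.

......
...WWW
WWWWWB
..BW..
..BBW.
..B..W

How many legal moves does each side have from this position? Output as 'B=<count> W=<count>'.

Answer: B=6 W=6

Derivation:
-- B to move --
(0,2): no bracket -> illegal
(0,3): flips 4 -> legal
(0,4): no bracket -> illegal
(0,5): flips 3 -> legal
(1,0): flips 1 -> legal
(1,1): no bracket -> illegal
(1,2): flips 1 -> legal
(3,0): no bracket -> illegal
(3,1): no bracket -> illegal
(3,4): flips 1 -> legal
(3,5): no bracket -> illegal
(4,5): flips 1 -> legal
(5,3): no bracket -> illegal
(5,4): no bracket -> illegal
B mobility = 6
-- W to move --
(3,1): flips 1 -> legal
(3,4): no bracket -> illegal
(3,5): flips 1 -> legal
(4,1): flips 3 -> legal
(5,1): flips 1 -> legal
(5,3): flips 1 -> legal
(5,4): flips 2 -> legal
W mobility = 6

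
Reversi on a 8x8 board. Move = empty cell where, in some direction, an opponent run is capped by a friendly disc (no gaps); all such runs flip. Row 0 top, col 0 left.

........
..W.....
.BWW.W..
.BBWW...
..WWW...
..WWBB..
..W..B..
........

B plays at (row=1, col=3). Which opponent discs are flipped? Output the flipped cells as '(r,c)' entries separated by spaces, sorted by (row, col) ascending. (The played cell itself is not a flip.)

Answer: (2,2)

Derivation:
Dir NW: first cell '.' (not opp) -> no flip
Dir N: first cell '.' (not opp) -> no flip
Dir NE: first cell '.' (not opp) -> no flip
Dir W: opp run (1,2), next='.' -> no flip
Dir E: first cell '.' (not opp) -> no flip
Dir SW: opp run (2,2) capped by B -> flip
Dir S: opp run (2,3) (3,3) (4,3) (5,3), next='.' -> no flip
Dir SE: first cell '.' (not opp) -> no flip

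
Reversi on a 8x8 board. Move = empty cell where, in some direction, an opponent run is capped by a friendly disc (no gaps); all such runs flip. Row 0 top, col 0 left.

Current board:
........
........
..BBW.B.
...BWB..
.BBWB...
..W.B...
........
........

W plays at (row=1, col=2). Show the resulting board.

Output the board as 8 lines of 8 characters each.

Place W at (1,2); scan 8 dirs for brackets.
Dir NW: first cell '.' (not opp) -> no flip
Dir N: first cell '.' (not opp) -> no flip
Dir NE: first cell '.' (not opp) -> no flip
Dir W: first cell '.' (not opp) -> no flip
Dir E: first cell '.' (not opp) -> no flip
Dir SW: first cell '.' (not opp) -> no flip
Dir S: opp run (2,2), next='.' -> no flip
Dir SE: opp run (2,3) capped by W -> flip
All flips: (2,3)

Answer: ........
..W.....
..BWW.B.
...BWB..
.BBWB...
..W.B...
........
........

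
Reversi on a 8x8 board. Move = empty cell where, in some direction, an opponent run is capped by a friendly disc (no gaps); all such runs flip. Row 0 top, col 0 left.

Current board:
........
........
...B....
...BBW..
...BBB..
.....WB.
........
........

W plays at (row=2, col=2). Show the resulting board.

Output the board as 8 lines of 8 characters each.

Answer: ........
........
..WB....
...WBW..
...BWB..
.....WB.
........
........

Derivation:
Place W at (2,2); scan 8 dirs for brackets.
Dir NW: first cell '.' (not opp) -> no flip
Dir N: first cell '.' (not opp) -> no flip
Dir NE: first cell '.' (not opp) -> no flip
Dir W: first cell '.' (not opp) -> no flip
Dir E: opp run (2,3), next='.' -> no flip
Dir SW: first cell '.' (not opp) -> no flip
Dir S: first cell '.' (not opp) -> no flip
Dir SE: opp run (3,3) (4,4) capped by W -> flip
All flips: (3,3) (4,4)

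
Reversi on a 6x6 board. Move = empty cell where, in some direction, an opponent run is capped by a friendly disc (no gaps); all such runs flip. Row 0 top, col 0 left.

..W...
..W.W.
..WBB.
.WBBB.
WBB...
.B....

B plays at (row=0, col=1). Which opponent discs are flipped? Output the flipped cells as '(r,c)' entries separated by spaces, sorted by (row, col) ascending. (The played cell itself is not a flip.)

Dir NW: edge -> no flip
Dir N: edge -> no flip
Dir NE: edge -> no flip
Dir W: first cell '.' (not opp) -> no flip
Dir E: opp run (0,2), next='.' -> no flip
Dir SW: first cell '.' (not opp) -> no flip
Dir S: first cell '.' (not opp) -> no flip
Dir SE: opp run (1,2) capped by B -> flip

Answer: (1,2)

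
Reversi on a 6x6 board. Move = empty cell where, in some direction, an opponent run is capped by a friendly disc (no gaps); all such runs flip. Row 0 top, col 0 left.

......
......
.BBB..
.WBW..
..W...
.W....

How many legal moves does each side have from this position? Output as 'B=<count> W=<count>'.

Answer: B=7 W=3

Derivation:
-- B to move --
(2,0): no bracket -> illegal
(2,4): no bracket -> illegal
(3,0): flips 1 -> legal
(3,4): flips 1 -> legal
(4,0): flips 1 -> legal
(4,1): flips 1 -> legal
(4,3): flips 1 -> legal
(4,4): flips 1 -> legal
(5,0): no bracket -> illegal
(5,2): flips 1 -> legal
(5,3): no bracket -> illegal
B mobility = 7
-- W to move --
(1,0): no bracket -> illegal
(1,1): flips 2 -> legal
(1,2): flips 2 -> legal
(1,3): flips 2 -> legal
(1,4): no bracket -> illegal
(2,0): no bracket -> illegal
(2,4): no bracket -> illegal
(3,0): no bracket -> illegal
(3,4): no bracket -> illegal
(4,1): no bracket -> illegal
(4,3): no bracket -> illegal
W mobility = 3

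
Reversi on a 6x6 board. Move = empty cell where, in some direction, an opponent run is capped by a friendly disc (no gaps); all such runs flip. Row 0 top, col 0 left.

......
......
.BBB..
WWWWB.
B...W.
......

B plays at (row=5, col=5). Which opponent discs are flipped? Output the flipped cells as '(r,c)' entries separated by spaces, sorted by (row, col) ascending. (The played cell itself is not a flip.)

Dir NW: opp run (4,4) (3,3) capped by B -> flip
Dir N: first cell '.' (not opp) -> no flip
Dir NE: edge -> no flip
Dir W: first cell '.' (not opp) -> no flip
Dir E: edge -> no flip
Dir SW: edge -> no flip
Dir S: edge -> no flip
Dir SE: edge -> no flip

Answer: (3,3) (4,4)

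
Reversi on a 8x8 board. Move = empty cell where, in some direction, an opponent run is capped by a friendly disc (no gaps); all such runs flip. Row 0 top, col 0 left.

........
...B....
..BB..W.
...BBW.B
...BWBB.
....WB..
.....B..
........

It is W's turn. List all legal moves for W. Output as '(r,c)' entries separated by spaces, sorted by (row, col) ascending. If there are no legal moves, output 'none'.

(0,2): no bracket -> illegal
(0,3): no bracket -> illegal
(0,4): no bracket -> illegal
(1,1): flips 2 -> legal
(1,2): no bracket -> illegal
(1,4): no bracket -> illegal
(2,1): no bracket -> illegal
(2,4): flips 1 -> legal
(2,5): no bracket -> illegal
(2,7): no bracket -> illegal
(3,1): no bracket -> illegal
(3,2): flips 3 -> legal
(3,6): flips 1 -> legal
(4,2): flips 1 -> legal
(4,7): flips 2 -> legal
(5,2): no bracket -> illegal
(5,3): no bracket -> illegal
(5,6): flips 1 -> legal
(5,7): flips 1 -> legal
(6,4): no bracket -> illegal
(6,6): flips 1 -> legal
(7,4): no bracket -> illegal
(7,5): flips 3 -> legal
(7,6): flips 1 -> legal

Answer: (1,1) (2,4) (3,2) (3,6) (4,2) (4,7) (5,6) (5,7) (6,6) (7,5) (7,6)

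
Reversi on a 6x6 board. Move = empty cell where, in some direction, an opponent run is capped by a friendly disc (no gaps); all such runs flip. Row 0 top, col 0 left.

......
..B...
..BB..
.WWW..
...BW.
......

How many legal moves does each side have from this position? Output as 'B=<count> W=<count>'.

-- B to move --
(2,0): no bracket -> illegal
(2,1): flips 1 -> legal
(2,4): no bracket -> illegal
(3,0): no bracket -> illegal
(3,4): no bracket -> illegal
(3,5): no bracket -> illegal
(4,0): flips 1 -> legal
(4,1): flips 1 -> legal
(4,2): flips 1 -> legal
(4,5): flips 1 -> legal
(5,3): no bracket -> illegal
(5,4): no bracket -> illegal
(5,5): flips 2 -> legal
B mobility = 6
-- W to move --
(0,1): no bracket -> illegal
(0,2): flips 2 -> legal
(0,3): no bracket -> illegal
(1,1): flips 1 -> legal
(1,3): flips 2 -> legal
(1,4): flips 1 -> legal
(2,1): no bracket -> illegal
(2,4): no bracket -> illegal
(3,4): no bracket -> illegal
(4,2): flips 1 -> legal
(5,2): no bracket -> illegal
(5,3): flips 1 -> legal
(5,4): flips 1 -> legal
W mobility = 7

Answer: B=6 W=7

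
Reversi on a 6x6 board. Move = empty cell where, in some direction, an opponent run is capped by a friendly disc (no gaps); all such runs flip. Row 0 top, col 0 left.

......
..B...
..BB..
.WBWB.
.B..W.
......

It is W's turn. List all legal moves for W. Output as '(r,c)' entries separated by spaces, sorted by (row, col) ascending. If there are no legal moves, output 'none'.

Answer: (1,1) (1,3) (2,4) (3,5) (5,1)

Derivation:
(0,1): no bracket -> illegal
(0,2): no bracket -> illegal
(0,3): no bracket -> illegal
(1,1): flips 1 -> legal
(1,3): flips 2 -> legal
(1,4): no bracket -> illegal
(2,1): no bracket -> illegal
(2,4): flips 1 -> legal
(2,5): no bracket -> illegal
(3,0): no bracket -> illegal
(3,5): flips 1 -> legal
(4,0): no bracket -> illegal
(4,2): no bracket -> illegal
(4,3): no bracket -> illegal
(4,5): no bracket -> illegal
(5,0): no bracket -> illegal
(5,1): flips 1 -> legal
(5,2): no bracket -> illegal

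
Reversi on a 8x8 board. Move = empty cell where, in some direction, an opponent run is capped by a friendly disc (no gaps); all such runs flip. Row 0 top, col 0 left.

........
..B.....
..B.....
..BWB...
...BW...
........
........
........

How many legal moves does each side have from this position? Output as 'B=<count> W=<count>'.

-- B to move --
(2,3): flips 1 -> legal
(2,4): no bracket -> illegal
(3,5): no bracket -> illegal
(4,2): no bracket -> illegal
(4,5): flips 1 -> legal
(5,3): no bracket -> illegal
(5,4): flips 1 -> legal
(5,5): flips 2 -> legal
B mobility = 4
-- W to move --
(0,1): no bracket -> illegal
(0,2): no bracket -> illegal
(0,3): no bracket -> illegal
(1,1): flips 1 -> legal
(1,3): no bracket -> illegal
(2,1): no bracket -> illegal
(2,3): no bracket -> illegal
(2,4): flips 1 -> legal
(2,5): no bracket -> illegal
(3,1): flips 1 -> legal
(3,5): flips 1 -> legal
(4,1): no bracket -> illegal
(4,2): flips 1 -> legal
(4,5): no bracket -> illegal
(5,2): no bracket -> illegal
(5,3): flips 1 -> legal
(5,4): no bracket -> illegal
W mobility = 6

Answer: B=4 W=6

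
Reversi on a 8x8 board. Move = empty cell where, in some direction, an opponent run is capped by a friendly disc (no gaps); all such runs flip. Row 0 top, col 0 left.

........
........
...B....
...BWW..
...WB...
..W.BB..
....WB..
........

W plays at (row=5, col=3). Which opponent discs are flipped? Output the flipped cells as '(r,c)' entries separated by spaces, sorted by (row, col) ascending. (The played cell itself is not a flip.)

Answer: (4,4)

Derivation:
Dir NW: first cell '.' (not opp) -> no flip
Dir N: first cell 'W' (not opp) -> no flip
Dir NE: opp run (4,4) capped by W -> flip
Dir W: first cell 'W' (not opp) -> no flip
Dir E: opp run (5,4) (5,5), next='.' -> no flip
Dir SW: first cell '.' (not opp) -> no flip
Dir S: first cell '.' (not opp) -> no flip
Dir SE: first cell 'W' (not opp) -> no flip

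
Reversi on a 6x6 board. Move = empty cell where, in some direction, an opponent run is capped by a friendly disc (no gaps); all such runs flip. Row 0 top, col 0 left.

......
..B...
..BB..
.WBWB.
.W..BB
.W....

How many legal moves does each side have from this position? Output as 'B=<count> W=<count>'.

-- B to move --
(2,0): no bracket -> illegal
(2,1): no bracket -> illegal
(2,4): no bracket -> illegal
(3,0): flips 1 -> legal
(4,0): flips 1 -> legal
(4,2): no bracket -> illegal
(4,3): flips 1 -> legal
(5,0): flips 1 -> legal
(5,2): no bracket -> illegal
B mobility = 4
-- W to move --
(0,1): no bracket -> illegal
(0,2): no bracket -> illegal
(0,3): no bracket -> illegal
(1,1): flips 1 -> legal
(1,3): flips 2 -> legal
(1,4): flips 2 -> legal
(2,1): no bracket -> illegal
(2,4): no bracket -> illegal
(2,5): no bracket -> illegal
(3,5): flips 1 -> legal
(4,2): no bracket -> illegal
(4,3): no bracket -> illegal
(5,3): no bracket -> illegal
(5,4): no bracket -> illegal
(5,5): flips 1 -> legal
W mobility = 5

Answer: B=4 W=5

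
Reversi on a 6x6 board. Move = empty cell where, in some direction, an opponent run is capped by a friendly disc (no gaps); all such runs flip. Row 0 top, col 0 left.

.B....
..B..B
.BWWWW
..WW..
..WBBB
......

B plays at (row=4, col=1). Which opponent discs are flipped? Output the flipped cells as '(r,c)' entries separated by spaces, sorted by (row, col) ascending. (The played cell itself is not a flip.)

Dir NW: first cell '.' (not opp) -> no flip
Dir N: first cell '.' (not opp) -> no flip
Dir NE: opp run (3,2) (2,3), next='.' -> no flip
Dir W: first cell '.' (not opp) -> no flip
Dir E: opp run (4,2) capped by B -> flip
Dir SW: first cell '.' (not opp) -> no flip
Dir S: first cell '.' (not opp) -> no flip
Dir SE: first cell '.' (not opp) -> no flip

Answer: (4,2)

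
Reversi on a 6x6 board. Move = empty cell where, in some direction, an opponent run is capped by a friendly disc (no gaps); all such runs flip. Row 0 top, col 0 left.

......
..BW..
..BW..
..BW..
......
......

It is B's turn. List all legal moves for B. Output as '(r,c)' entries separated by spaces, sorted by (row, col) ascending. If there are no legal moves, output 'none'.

(0,2): no bracket -> illegal
(0,3): no bracket -> illegal
(0,4): flips 1 -> legal
(1,4): flips 2 -> legal
(2,4): flips 1 -> legal
(3,4): flips 2 -> legal
(4,2): no bracket -> illegal
(4,3): no bracket -> illegal
(4,4): flips 1 -> legal

Answer: (0,4) (1,4) (2,4) (3,4) (4,4)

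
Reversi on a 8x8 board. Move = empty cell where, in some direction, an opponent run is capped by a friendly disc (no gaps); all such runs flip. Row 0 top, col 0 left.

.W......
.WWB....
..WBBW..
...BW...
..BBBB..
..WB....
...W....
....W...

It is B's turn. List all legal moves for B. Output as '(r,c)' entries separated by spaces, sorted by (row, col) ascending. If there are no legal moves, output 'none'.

(0,0): flips 2 -> legal
(0,2): no bracket -> illegal
(0,3): no bracket -> illegal
(1,0): flips 2 -> legal
(1,4): no bracket -> illegal
(1,5): no bracket -> illegal
(1,6): flips 2 -> legal
(2,0): no bracket -> illegal
(2,1): flips 1 -> legal
(2,6): flips 1 -> legal
(3,1): flips 1 -> legal
(3,2): no bracket -> illegal
(3,5): flips 1 -> legal
(3,6): no bracket -> illegal
(4,1): no bracket -> illegal
(5,1): flips 1 -> legal
(5,4): no bracket -> illegal
(6,1): flips 1 -> legal
(6,2): flips 1 -> legal
(6,4): no bracket -> illegal
(6,5): no bracket -> illegal
(7,2): no bracket -> illegal
(7,3): flips 1 -> legal
(7,5): no bracket -> illegal

Answer: (0,0) (1,0) (1,6) (2,1) (2,6) (3,1) (3,5) (5,1) (6,1) (6,2) (7,3)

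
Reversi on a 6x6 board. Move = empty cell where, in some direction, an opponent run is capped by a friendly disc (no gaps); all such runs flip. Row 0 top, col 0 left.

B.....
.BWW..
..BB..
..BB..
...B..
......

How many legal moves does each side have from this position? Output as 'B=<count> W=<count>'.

-- B to move --
(0,1): flips 1 -> legal
(0,2): flips 1 -> legal
(0,3): flips 1 -> legal
(0,4): flips 1 -> legal
(1,4): flips 2 -> legal
(2,1): no bracket -> illegal
(2,4): no bracket -> illegal
B mobility = 5
-- W to move --
(0,1): no bracket -> illegal
(0,2): no bracket -> illegal
(1,0): flips 1 -> legal
(1,4): no bracket -> illegal
(2,0): no bracket -> illegal
(2,1): no bracket -> illegal
(2,4): no bracket -> illegal
(3,1): flips 1 -> legal
(3,4): flips 1 -> legal
(4,1): no bracket -> illegal
(4,2): flips 2 -> legal
(4,4): no bracket -> illegal
(5,2): no bracket -> illegal
(5,3): flips 3 -> legal
(5,4): no bracket -> illegal
W mobility = 5

Answer: B=5 W=5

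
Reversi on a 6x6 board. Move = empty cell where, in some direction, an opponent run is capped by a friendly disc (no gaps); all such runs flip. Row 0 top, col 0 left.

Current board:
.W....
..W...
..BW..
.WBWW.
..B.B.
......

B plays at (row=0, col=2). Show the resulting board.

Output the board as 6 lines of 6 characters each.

Place B at (0,2); scan 8 dirs for brackets.
Dir NW: edge -> no flip
Dir N: edge -> no flip
Dir NE: edge -> no flip
Dir W: opp run (0,1), next='.' -> no flip
Dir E: first cell '.' (not opp) -> no flip
Dir SW: first cell '.' (not opp) -> no flip
Dir S: opp run (1,2) capped by B -> flip
Dir SE: first cell '.' (not opp) -> no flip
All flips: (1,2)

Answer: .WB...
..B...
..BW..
.WBWW.
..B.B.
......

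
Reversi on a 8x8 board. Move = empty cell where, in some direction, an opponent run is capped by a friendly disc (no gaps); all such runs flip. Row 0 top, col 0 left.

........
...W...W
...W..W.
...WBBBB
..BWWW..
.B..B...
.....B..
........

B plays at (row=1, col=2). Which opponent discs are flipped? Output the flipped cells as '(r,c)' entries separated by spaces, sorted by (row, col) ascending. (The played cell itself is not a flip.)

Dir NW: first cell '.' (not opp) -> no flip
Dir N: first cell '.' (not opp) -> no flip
Dir NE: first cell '.' (not opp) -> no flip
Dir W: first cell '.' (not opp) -> no flip
Dir E: opp run (1,3), next='.' -> no flip
Dir SW: first cell '.' (not opp) -> no flip
Dir S: first cell '.' (not opp) -> no flip
Dir SE: opp run (2,3) capped by B -> flip

Answer: (2,3)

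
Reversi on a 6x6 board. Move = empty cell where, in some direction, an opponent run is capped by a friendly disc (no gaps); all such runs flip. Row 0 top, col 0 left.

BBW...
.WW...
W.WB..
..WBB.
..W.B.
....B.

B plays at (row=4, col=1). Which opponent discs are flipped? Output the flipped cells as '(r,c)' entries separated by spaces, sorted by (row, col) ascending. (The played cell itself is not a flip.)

Dir NW: first cell '.' (not opp) -> no flip
Dir N: first cell '.' (not opp) -> no flip
Dir NE: opp run (3,2) capped by B -> flip
Dir W: first cell '.' (not opp) -> no flip
Dir E: opp run (4,2), next='.' -> no flip
Dir SW: first cell '.' (not opp) -> no flip
Dir S: first cell '.' (not opp) -> no flip
Dir SE: first cell '.' (not opp) -> no flip

Answer: (3,2)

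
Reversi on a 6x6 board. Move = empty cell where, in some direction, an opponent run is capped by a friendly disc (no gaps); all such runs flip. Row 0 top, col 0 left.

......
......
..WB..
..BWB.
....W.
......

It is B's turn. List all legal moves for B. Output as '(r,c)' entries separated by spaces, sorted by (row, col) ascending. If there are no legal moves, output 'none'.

(1,1): no bracket -> illegal
(1,2): flips 1 -> legal
(1,3): no bracket -> illegal
(2,1): flips 1 -> legal
(2,4): no bracket -> illegal
(3,1): no bracket -> illegal
(3,5): no bracket -> illegal
(4,2): no bracket -> illegal
(4,3): flips 1 -> legal
(4,5): no bracket -> illegal
(5,3): no bracket -> illegal
(5,4): flips 1 -> legal
(5,5): no bracket -> illegal

Answer: (1,2) (2,1) (4,3) (5,4)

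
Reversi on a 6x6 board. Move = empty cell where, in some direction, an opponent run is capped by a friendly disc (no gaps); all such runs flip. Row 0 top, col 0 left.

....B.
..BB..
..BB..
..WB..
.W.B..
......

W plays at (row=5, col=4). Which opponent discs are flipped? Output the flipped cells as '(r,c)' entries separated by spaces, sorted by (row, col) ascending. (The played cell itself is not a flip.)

Dir NW: opp run (4,3) capped by W -> flip
Dir N: first cell '.' (not opp) -> no flip
Dir NE: first cell '.' (not opp) -> no flip
Dir W: first cell '.' (not opp) -> no flip
Dir E: first cell '.' (not opp) -> no flip
Dir SW: edge -> no flip
Dir S: edge -> no flip
Dir SE: edge -> no flip

Answer: (4,3)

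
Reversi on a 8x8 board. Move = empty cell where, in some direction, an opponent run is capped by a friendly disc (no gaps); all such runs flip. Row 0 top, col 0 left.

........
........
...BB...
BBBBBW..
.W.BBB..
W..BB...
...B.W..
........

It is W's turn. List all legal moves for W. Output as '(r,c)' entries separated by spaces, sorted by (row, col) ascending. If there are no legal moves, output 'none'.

Answer: (1,3) (1,4) (2,1) (5,5) (6,2)

Derivation:
(1,2): no bracket -> illegal
(1,3): flips 1 -> legal
(1,4): flips 2 -> legal
(1,5): no bracket -> illegal
(2,0): no bracket -> illegal
(2,1): flips 4 -> legal
(2,2): no bracket -> illegal
(2,5): no bracket -> illegal
(3,6): no bracket -> illegal
(4,0): no bracket -> illegal
(4,2): no bracket -> illegal
(4,6): no bracket -> illegal
(5,2): no bracket -> illegal
(5,5): flips 1 -> legal
(5,6): no bracket -> illegal
(6,2): flips 2 -> legal
(6,4): no bracket -> illegal
(7,2): no bracket -> illegal
(7,3): no bracket -> illegal
(7,4): no bracket -> illegal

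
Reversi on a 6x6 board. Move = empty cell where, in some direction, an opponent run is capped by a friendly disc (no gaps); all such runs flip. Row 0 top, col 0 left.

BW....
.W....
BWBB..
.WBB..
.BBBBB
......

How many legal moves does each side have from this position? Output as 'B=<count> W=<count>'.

-- B to move --
(0,2): flips 2 -> legal
(1,0): flips 1 -> legal
(1,2): no bracket -> illegal
(3,0): flips 1 -> legal
(4,0): flips 1 -> legal
B mobility = 4
-- W to move --
(1,0): no bracket -> illegal
(1,2): no bracket -> illegal
(1,3): flips 1 -> legal
(1,4): no bracket -> illegal
(2,4): flips 2 -> legal
(3,0): no bracket -> illegal
(3,4): flips 2 -> legal
(3,5): no bracket -> illegal
(4,0): no bracket -> illegal
(5,0): no bracket -> illegal
(5,1): flips 1 -> legal
(5,2): no bracket -> illegal
(5,3): flips 1 -> legal
(5,4): flips 2 -> legal
(5,5): flips 3 -> legal
W mobility = 7

Answer: B=4 W=7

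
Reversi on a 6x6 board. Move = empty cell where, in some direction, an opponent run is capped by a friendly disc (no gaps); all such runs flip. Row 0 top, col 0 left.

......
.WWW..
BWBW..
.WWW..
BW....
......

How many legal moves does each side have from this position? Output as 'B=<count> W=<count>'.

-- B to move --
(0,0): flips 1 -> legal
(0,1): no bracket -> illegal
(0,2): flips 2 -> legal
(0,3): no bracket -> illegal
(0,4): flips 1 -> legal
(1,0): no bracket -> illegal
(1,4): no bracket -> illegal
(2,4): flips 1 -> legal
(3,0): no bracket -> illegal
(3,4): no bracket -> illegal
(4,2): flips 3 -> legal
(4,3): no bracket -> illegal
(4,4): flips 1 -> legal
(5,0): no bracket -> illegal
(5,1): no bracket -> illegal
(5,2): no bracket -> illegal
B mobility = 6
-- W to move --
(1,0): no bracket -> illegal
(3,0): no bracket -> illegal
(5,0): no bracket -> illegal
(5,1): no bracket -> illegal
W mobility = 0

Answer: B=6 W=0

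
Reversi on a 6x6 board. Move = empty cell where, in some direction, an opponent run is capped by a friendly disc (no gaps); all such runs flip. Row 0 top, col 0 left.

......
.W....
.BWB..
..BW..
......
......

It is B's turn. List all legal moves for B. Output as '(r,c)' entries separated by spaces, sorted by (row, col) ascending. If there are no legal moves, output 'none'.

(0,0): no bracket -> illegal
(0,1): flips 1 -> legal
(0,2): no bracket -> illegal
(1,0): no bracket -> illegal
(1,2): flips 1 -> legal
(1,3): no bracket -> illegal
(2,0): no bracket -> illegal
(2,4): no bracket -> illegal
(3,1): no bracket -> illegal
(3,4): flips 1 -> legal
(4,2): no bracket -> illegal
(4,3): flips 1 -> legal
(4,4): no bracket -> illegal

Answer: (0,1) (1,2) (3,4) (4,3)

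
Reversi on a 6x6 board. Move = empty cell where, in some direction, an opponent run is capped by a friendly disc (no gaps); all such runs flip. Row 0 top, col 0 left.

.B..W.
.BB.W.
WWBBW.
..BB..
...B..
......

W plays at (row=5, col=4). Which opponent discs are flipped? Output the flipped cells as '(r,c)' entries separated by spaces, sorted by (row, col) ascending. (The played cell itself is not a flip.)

Answer: (3,2) (4,3)

Derivation:
Dir NW: opp run (4,3) (3,2) capped by W -> flip
Dir N: first cell '.' (not opp) -> no flip
Dir NE: first cell '.' (not opp) -> no flip
Dir W: first cell '.' (not opp) -> no flip
Dir E: first cell '.' (not opp) -> no flip
Dir SW: edge -> no flip
Dir S: edge -> no flip
Dir SE: edge -> no flip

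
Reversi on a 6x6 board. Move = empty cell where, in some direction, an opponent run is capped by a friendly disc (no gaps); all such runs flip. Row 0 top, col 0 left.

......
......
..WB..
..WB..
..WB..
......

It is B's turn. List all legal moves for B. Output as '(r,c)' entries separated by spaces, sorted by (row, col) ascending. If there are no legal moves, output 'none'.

(1,1): flips 1 -> legal
(1,2): no bracket -> illegal
(1,3): no bracket -> illegal
(2,1): flips 2 -> legal
(3,1): flips 1 -> legal
(4,1): flips 2 -> legal
(5,1): flips 1 -> legal
(5,2): no bracket -> illegal
(5,3): no bracket -> illegal

Answer: (1,1) (2,1) (3,1) (4,1) (5,1)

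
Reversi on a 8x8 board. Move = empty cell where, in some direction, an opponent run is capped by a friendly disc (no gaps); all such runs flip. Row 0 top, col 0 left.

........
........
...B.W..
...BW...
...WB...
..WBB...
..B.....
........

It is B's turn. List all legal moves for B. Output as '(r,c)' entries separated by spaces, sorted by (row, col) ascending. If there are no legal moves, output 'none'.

(1,4): no bracket -> illegal
(1,5): no bracket -> illegal
(1,6): no bracket -> illegal
(2,4): flips 1 -> legal
(2,6): no bracket -> illegal
(3,2): flips 1 -> legal
(3,5): flips 1 -> legal
(3,6): no bracket -> illegal
(4,1): no bracket -> illegal
(4,2): flips 2 -> legal
(4,5): flips 1 -> legal
(5,1): flips 1 -> legal
(6,1): no bracket -> illegal
(6,3): no bracket -> illegal

Answer: (2,4) (3,2) (3,5) (4,2) (4,5) (5,1)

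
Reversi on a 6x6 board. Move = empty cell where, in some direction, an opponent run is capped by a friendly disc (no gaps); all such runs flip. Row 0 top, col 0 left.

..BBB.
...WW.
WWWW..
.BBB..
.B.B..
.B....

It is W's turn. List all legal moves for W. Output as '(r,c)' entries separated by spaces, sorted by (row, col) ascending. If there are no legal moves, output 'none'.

(0,1): no bracket -> illegal
(0,5): no bracket -> illegal
(1,1): no bracket -> illegal
(1,2): no bracket -> illegal
(1,5): no bracket -> illegal
(2,4): no bracket -> illegal
(3,0): no bracket -> illegal
(3,4): no bracket -> illegal
(4,0): flips 1 -> legal
(4,2): flips 2 -> legal
(4,4): flips 1 -> legal
(5,0): flips 2 -> legal
(5,2): no bracket -> illegal
(5,3): flips 2 -> legal
(5,4): flips 2 -> legal

Answer: (4,0) (4,2) (4,4) (5,0) (5,3) (5,4)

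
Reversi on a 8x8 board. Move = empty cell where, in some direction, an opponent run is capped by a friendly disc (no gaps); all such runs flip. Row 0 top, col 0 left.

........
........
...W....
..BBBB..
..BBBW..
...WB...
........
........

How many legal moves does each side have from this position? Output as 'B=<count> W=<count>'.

-- B to move --
(1,2): flips 1 -> legal
(1,3): flips 1 -> legal
(1,4): flips 1 -> legal
(2,2): no bracket -> illegal
(2,4): no bracket -> illegal
(3,6): flips 1 -> legal
(4,6): flips 1 -> legal
(5,2): flips 1 -> legal
(5,5): flips 1 -> legal
(5,6): flips 1 -> legal
(6,2): flips 1 -> legal
(6,3): flips 1 -> legal
(6,4): flips 1 -> legal
B mobility = 11
-- W to move --
(2,1): no bracket -> illegal
(2,2): no bracket -> illegal
(2,4): no bracket -> illegal
(2,5): flips 1 -> legal
(2,6): flips 2 -> legal
(3,1): flips 1 -> legal
(3,6): no bracket -> illegal
(4,1): flips 4 -> legal
(4,6): no bracket -> illegal
(5,1): no bracket -> illegal
(5,2): no bracket -> illegal
(5,5): flips 1 -> legal
(6,3): flips 1 -> legal
(6,4): no bracket -> illegal
(6,5): no bracket -> illegal
W mobility = 6

Answer: B=11 W=6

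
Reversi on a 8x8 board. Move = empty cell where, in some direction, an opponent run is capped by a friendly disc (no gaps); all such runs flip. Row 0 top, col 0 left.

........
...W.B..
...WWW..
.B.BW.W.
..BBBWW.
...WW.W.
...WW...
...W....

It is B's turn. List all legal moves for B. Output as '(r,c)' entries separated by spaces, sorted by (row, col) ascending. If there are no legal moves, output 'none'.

(0,2): no bracket -> illegal
(0,3): flips 2 -> legal
(0,4): no bracket -> illegal
(1,2): no bracket -> illegal
(1,4): flips 2 -> legal
(1,6): flips 2 -> legal
(2,2): no bracket -> illegal
(2,6): no bracket -> illegal
(2,7): no bracket -> illegal
(3,2): no bracket -> illegal
(3,5): flips 2 -> legal
(3,7): no bracket -> illegal
(4,7): flips 2 -> legal
(5,2): no bracket -> illegal
(5,5): no bracket -> illegal
(5,7): no bracket -> illegal
(6,2): flips 1 -> legal
(6,5): flips 1 -> legal
(6,6): no bracket -> illegal
(6,7): no bracket -> illegal
(7,2): no bracket -> illegal
(7,4): flips 2 -> legal
(7,5): flips 2 -> legal

Answer: (0,3) (1,4) (1,6) (3,5) (4,7) (6,2) (6,5) (7,4) (7,5)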